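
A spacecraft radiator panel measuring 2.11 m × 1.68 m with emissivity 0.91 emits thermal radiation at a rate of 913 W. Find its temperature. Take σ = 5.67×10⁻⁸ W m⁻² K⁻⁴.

T ≈ 266 K

A = 2.11 × 1.68 = 3.54 m².
From P = εσAT⁴, T = (P / εσA)^(1/4) = (913 / (0.91 × 5.67×10⁻⁸ × 3.54))^(1/4).
T = (4.99×10^9)^(1/4) = 266 K.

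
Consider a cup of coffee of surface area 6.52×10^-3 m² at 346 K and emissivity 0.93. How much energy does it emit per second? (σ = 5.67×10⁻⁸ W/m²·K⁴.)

Stefan–Boltzmann: P = εσAT⁴ = 0.93 × 5.67×10⁻⁸ × 6.52×10^-3 × (346)⁴ = 0.93 × 5.67×10⁻⁸ × 6.52×10^-3 × 1.43×10^10.
P = 4.93 W.

P ≈ 4.93 W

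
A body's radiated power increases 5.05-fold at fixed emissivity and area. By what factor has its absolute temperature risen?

factor ≈ 1.50

P ∝ T⁴ ⇒ T ∝ P^(1/4), so T scales by (5.05)^(1/4) = 1.50.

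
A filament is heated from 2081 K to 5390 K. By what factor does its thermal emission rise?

ratio ≈ 45.0

P ∝ T⁴, so the ratio is (5390/2081)⁴ = (2.590)⁴ = 45.0.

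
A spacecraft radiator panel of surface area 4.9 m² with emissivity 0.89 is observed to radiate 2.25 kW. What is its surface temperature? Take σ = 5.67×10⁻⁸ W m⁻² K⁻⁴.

From P = εσAT⁴, T = (P / εσA)^(1/4) = (2250 / (0.89 × 5.67×10⁻⁸ × 4.90))^(1/4).
T = (9.10×10^9)^(1/4) = 309 K.

T ≈ 309 K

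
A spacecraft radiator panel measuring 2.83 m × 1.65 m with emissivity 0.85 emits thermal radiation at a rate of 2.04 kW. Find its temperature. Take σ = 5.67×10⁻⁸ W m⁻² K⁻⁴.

T ≈ 309 K

A = 2.83 × 1.65 = 4.67 m².
From P = εσAT⁴, T = (P / εσA)^(1/4) = (2040 / (0.85 × 5.67×10⁻⁸ × 4.67))^(1/4).
T = (9.06×10^9)^(1/4) = 309 K.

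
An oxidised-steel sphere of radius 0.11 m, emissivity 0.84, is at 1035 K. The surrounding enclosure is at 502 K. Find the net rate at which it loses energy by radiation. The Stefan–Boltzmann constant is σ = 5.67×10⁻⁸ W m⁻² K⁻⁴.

Q ≈ 7850 W

A = 4πr² = 4π × (0.11)² = 0.152 m².
Q = εσA(T⁴ − T_s⁴). T⁴ − T_s⁴ = (1035)⁴ − (502)⁴ = 1.15×10^12 − 6.35×10^10 = 1.08×10^12 K⁴.
Q = 0.84 × 5.67×10⁻⁸ × 0.152 × 1.08×10^12 = 7850 W.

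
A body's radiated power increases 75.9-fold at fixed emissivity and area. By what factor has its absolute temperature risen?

factor ≈ 2.95

P ∝ T⁴ ⇒ T ∝ P^(1/4), so T scales by (75.9)^(1/4) = 2.95.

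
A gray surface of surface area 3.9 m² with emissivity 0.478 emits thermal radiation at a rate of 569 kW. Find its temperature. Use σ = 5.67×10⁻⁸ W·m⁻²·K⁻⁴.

From P = εσAT⁴, T = (P / εσA)^(1/4) = (5.69×10^5 / (0.478 × 5.67×10⁻⁸ × 3.90))^(1/4).
T = (5.38×10^12)^(1/4) = 1520 K.

T ≈ 1520 K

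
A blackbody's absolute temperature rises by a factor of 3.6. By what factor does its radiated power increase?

P ∝ T⁴, so the power scales as (3.6)⁴ = 168.

factor ≈ 168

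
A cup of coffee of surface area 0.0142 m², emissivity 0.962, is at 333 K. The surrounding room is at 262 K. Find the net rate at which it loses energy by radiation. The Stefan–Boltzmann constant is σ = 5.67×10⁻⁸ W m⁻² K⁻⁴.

Q ≈ 5.87 W

Q = εσA(T⁴ − T_s⁴). T⁴ − T_s⁴ = (333)⁴ − (262)⁴ = 1.23×10^10 − 4.71×10^9 = 7.58×10^9 K⁴.
Q = 0.962 × 5.67×10⁻⁸ × 0.0142 × 7.58×10^9 = 5.87 W.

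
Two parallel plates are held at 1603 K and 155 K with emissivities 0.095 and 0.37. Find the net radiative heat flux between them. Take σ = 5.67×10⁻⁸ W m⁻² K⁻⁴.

q ≈ 30600 W/m²

For two large parallel gray plates, q = σ(T₁⁴ − T₂⁴) / (1/ε₁ + 1/ε₂ − 1).
1/ε₁ + 1/ε₂ − 1 = 1/0.095 + 1/0.37 − 1 = 12.23.
T₁⁴ − T₂⁴ = 6.60×10^12 − 5.77×10^8 = 6.60×10^12 K⁴.
q = 5.67×10⁻⁸ × 6.60×10^12 / 12.23 = 30600 W/m².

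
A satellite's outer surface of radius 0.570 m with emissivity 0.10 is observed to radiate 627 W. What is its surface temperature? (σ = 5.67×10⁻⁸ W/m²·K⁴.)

A = 4πr² = 4π × (0.570)² = 4.08 m².
From P = εσAT⁴, T = (P / εσA)^(1/4) = (627 / (0.10 × 5.67×10⁻⁸ × 4.08))^(1/4).
T = (2.71×10^10)^(1/4) = 406 K.

T ≈ 406 K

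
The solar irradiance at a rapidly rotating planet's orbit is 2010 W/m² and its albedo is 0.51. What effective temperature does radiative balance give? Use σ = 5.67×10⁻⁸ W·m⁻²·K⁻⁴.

Power absorbed = (1−a)S·πR²; power emitted = 4πR²σT⁴. Equating and cancelling πR²:
T = ((1−a)S / 4σ)^(1/4) = (985 / (4 × 5.67×10⁻⁸))^(1/4) = (4.34×10^9)^(1/4).
T = 257 K.

T ≈ 257 K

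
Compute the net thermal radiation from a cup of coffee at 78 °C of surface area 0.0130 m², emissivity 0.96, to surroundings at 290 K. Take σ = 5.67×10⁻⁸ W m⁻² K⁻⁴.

Convert: 78 °C = 351 K.
Q = εσA(T⁴ − T_s⁴). T⁴ − T_s⁴ = (351)⁴ − (290)⁴ = 1.52×10^10 − 7.07×10^9 = 8.11×10^9 K⁴.
Q = 0.96 × 5.67×10⁻⁸ × 0.0130 × 8.11×10^9 = 5.74 W.

Q ≈ 5.74 W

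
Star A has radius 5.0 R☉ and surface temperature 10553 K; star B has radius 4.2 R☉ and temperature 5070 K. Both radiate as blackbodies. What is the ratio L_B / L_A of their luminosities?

L = 4πR²σT⁴ ∝ R²T⁴, so L_B/L_A = (4.2/5.0)² × (5070/10553)⁴ = 0.706 × 0.0533 = 0.0376.

L_B/L_A ≈ 0.0376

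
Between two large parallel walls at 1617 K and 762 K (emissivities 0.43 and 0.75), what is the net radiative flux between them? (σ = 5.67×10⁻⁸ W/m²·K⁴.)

For two large parallel gray plates, q = σ(T₁⁴ − T₂⁴) / (1/ε₁ + 1/ε₂ − 1).
1/ε₁ + 1/ε₂ − 1 = 1/0.43 + 1/0.75 − 1 = 2.659.
T₁⁴ − T₂⁴ = 6.84×10^12 − 3.37×10^11 = 6.50×10^12 K⁴.
q = 5.67×10⁻⁸ × 6.50×10^12 / 2.659 = 1.39×10^5 W/m².

q ≈ 1.39×10^5 W/m²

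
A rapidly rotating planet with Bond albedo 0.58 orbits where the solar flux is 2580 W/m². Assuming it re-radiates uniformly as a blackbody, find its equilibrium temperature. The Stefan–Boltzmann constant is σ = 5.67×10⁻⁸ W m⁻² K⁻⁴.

T ≈ 263 K

Power absorbed = (1−a)S·πR²; power emitted = 4πR²σT⁴. Equating and cancelling πR²:
T = ((1−a)S / 4σ)^(1/4) = (1080 / (4 × 5.67×10⁻⁸))^(1/4) = (4.78×10^9)^(1/4).
T = 263 K.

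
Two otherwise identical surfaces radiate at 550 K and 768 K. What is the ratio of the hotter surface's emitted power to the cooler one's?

ratio ≈ 3.80

P ∝ T⁴, so the ratio is (768/550)⁴ = (1.396)⁴ = 3.80.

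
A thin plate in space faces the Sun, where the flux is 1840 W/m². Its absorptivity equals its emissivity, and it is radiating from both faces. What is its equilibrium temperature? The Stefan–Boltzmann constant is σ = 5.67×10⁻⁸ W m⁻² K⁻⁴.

Absorbed flux αS = emitted flux 2εσT⁴ per unit area; with α = ε this gives T = (S/2σ)^(1/4).
T = (1840 / (2 × 5.67×10⁻⁸))^(1/4) = (1.62×10^10)^(1/4).
T = 357 K.

T ≈ 357 K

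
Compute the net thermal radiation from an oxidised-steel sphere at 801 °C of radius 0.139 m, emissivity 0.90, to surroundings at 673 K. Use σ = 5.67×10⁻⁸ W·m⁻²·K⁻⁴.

Q ≈ 13900 W

A = 4πr² = 4π × (0.139)² = 0.243 m².
Convert: 801 °C = 1074 K.
Q = εσA(T⁴ − T_s⁴). T⁴ − T_s⁴ = (1074)⁴ − (673)⁴ = 1.33×10^12 − 2.05×10^11 = 1.13×10^12 K⁴.
Q = 0.90 × 5.67×10⁻⁸ × 0.243 × 1.13×10^12 = 13900 W.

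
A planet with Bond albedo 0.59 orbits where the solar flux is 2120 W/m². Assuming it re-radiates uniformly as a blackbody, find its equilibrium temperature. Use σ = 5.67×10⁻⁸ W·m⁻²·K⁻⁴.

T ≈ 249 K

Power absorbed = (1−a)S·πR²; power emitted = 4πR²σT⁴. Equating and cancelling πR²:
T = ((1−a)S / 4σ)^(1/4) = (869 / (4 × 5.67×10⁻⁸))^(1/4) = (3.83×10^9)^(1/4).
T = 249 K.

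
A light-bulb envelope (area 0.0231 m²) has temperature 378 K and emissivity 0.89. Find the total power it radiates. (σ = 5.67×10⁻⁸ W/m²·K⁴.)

P ≈ 23.8 W

P = εσAT⁴ = 0.89 × 5.67×10⁻⁸ × 0.0231 × (378)⁴ = 0.89 × 5.67×10⁻⁸ × 0.0231 × 2.04×10^10.
P = 23.8 W.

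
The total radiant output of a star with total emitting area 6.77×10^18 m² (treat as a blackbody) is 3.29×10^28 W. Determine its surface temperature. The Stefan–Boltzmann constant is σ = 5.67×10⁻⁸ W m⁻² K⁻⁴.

T ≈ 17100 K

From P = σAT⁴, T = (P / σA)^(1/4) = (3.29×10^28 / (5.67×10⁻⁸ × 6.77×10^18))^(1/4).
T = (8.57×10^16)^(1/4) = 17100 K.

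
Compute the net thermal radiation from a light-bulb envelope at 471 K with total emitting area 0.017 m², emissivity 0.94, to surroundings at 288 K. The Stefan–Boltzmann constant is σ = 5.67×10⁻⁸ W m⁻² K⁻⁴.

Q = εσA(T⁴ − T_s⁴). T⁴ − T_s⁴ = (471)⁴ − (288)⁴ = 4.92×10^10 − 6.88×10^9 = 4.23×10^10 K⁴.
Q = 0.94 × 5.67×10⁻⁸ × 0.0170 × 4.23×10^10 = 38.4 W.

Q ≈ 38.4 W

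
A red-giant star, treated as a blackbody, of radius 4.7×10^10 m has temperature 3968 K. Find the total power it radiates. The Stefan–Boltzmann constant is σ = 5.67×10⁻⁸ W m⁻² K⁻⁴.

A = 4πr² = 4π × (4.7×10^10)² = 2.78×10^22 m².
P = σAT⁴ = 5.67×10⁻⁸ × 2.78×10^22 × (3968)⁴ = 5.67×10⁻⁸ × 2.78×10^22 × 2.48×10^14.
P = 3.90×10^29 W.

P ≈ 3.90×10^29 W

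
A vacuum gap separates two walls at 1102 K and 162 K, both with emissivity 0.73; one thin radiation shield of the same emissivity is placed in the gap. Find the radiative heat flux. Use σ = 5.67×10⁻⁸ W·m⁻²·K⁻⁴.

Each of the 2 gaps contributes resistance (2/ε − 1) = 2/0.73 − 1 = 1.740; total = 3.479.
q = σ(T₁⁴ − T₂⁴) / 3.479 = 5.67×10⁻⁸ × 1.47×10^12 / 3.479 = 24000 W/m².

q ≈ 24000 W/m²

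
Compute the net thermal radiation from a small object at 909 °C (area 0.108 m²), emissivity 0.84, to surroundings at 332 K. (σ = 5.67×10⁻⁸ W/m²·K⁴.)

Convert: 909 °C = 1182 K.
Q = εσA(T⁴ − T_s⁴). T⁴ − T_s⁴ = (1182)⁴ − (332)⁴ = 1.95×10^12 − 1.21×10^10 = 1.94×10^12 K⁴.
Q = 0.84 × 5.67×10⁻⁸ × 0.108 × 1.94×10^12 = 9980 W.

Q ≈ 9980 W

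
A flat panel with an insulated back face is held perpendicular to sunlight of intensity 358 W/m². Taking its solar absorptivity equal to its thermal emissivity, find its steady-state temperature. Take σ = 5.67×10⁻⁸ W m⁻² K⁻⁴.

Absorbed flux αS = emitted flux εσT⁴ (one radiating face); with α = ε, T = (S/σ)^(1/4).
T = (358 / 5.67×10⁻⁸)^(1/4) = (6.31×10^9)^(1/4).
T = 282 K.

T ≈ 282 K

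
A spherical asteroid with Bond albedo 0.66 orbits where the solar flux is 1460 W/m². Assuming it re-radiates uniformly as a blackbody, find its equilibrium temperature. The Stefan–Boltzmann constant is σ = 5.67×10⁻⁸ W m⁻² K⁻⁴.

T ≈ 216 K

Power absorbed = (1−a)S·πR²; power emitted = 4πR²σT⁴. Equating and cancelling πR²:
T = ((1−a)S / 4σ)^(1/4) = (496 / (4 × 5.67×10⁻⁸))^(1/4) = (2.19×10^9)^(1/4).
T = 216 K.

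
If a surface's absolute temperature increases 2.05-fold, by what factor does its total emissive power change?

P ∝ T⁴, so the power scales as (2.05)⁴ = 17.7.

factor ≈ 17.7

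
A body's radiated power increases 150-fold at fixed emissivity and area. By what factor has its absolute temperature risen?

P ∝ T⁴ ⇒ T ∝ P^(1/4), so T scales by (150)^(1/4) = 3.50.

factor ≈ 3.50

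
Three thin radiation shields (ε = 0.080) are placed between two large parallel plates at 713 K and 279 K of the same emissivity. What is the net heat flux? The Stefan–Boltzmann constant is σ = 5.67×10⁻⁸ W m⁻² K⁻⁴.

Each of the 4 gaps contributes resistance (2/ε − 1) = 2/0.080 − 1 = 24.00; total = 96.00.
q = σ(T₁⁴ − T₂⁴) / 96.00 = 5.67×10⁻⁸ × 2.52×10^11 / 96.00 = 149 W/m².

q ≈ 149 W/m²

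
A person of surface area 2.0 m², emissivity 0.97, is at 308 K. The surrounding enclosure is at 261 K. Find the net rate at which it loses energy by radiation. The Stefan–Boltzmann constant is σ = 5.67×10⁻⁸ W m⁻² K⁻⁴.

Q ≈ 479 W

Q = εσA(T⁴ − T_s⁴). T⁴ − T_s⁴ = (308)⁴ − (261)⁴ = 9.00×10^9 − 4.64×10^9 = 4.36×10^9 K⁴.
Q = 0.97 × 5.67×10⁻⁸ × 2.00 × 4.36×10^9 = 479 W.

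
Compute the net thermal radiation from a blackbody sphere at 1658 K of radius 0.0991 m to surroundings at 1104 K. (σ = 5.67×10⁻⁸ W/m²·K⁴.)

A = 4πr² = 4π × (0.0991)² = 0.123 m².
Q = σA(T⁴ − T_s⁴). T⁴ − T_s⁴ = (1658)⁴ − (1104)⁴ = 7.56×10^12 − 1.49×10^12 = 6.07×10^12 K⁴.
Q = 5.67×10⁻⁸ × 0.123 × 6.07×10^12 = 42500 W.

Q ≈ 42500 W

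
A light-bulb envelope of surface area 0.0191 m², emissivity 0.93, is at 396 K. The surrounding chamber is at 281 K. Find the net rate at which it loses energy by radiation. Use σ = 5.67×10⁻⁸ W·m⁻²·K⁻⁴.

Q ≈ 18.5 W

Q = εσA(T⁴ − T_s⁴). T⁴ − T_s⁴ = (396)⁴ − (281)⁴ = 2.46×10^10 − 6.23×10^9 = 1.84×10^10 K⁴.
Q = 0.93 × 5.67×10⁻⁸ × 0.0191 × 1.84×10^10 = 18.5 W.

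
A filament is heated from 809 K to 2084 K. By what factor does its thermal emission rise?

ratio ≈ 44.0

P ∝ T⁴, so the ratio is (2084/809)⁴ = (2.576)⁴ = 44.0.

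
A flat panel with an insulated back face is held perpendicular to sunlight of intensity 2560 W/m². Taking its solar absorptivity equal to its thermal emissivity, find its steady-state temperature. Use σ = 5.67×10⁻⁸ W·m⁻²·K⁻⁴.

Absorbed flux αS = emitted flux εσT⁴ (one radiating face); with α = ε, T = (S/σ)^(1/4).
T = (2560 / 5.67×10⁻⁸)^(1/4) = (4.51×10^10)^(1/4).
T = 461 K.

T ≈ 461 K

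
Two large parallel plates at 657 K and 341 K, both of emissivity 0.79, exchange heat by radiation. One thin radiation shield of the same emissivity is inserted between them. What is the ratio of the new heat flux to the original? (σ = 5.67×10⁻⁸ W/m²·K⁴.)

ratio ≈ 0.500

With N identical shields there are N+1 = 2 gaps in series, each with the same radiative resistance, so the flux falls to 1/(N+1) of its unshielded value.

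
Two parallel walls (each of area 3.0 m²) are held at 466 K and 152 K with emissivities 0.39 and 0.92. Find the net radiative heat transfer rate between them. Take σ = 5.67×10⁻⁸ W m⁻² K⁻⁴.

For two large parallel gray plates, q = σ(T₁⁴ − T₂⁴) / (1/ε₁ + 1/ε₂ − 1).
1/ε₁ + 1/ε₂ − 1 = 1/0.39 + 1/0.92 − 1 = 2.651.
T₁⁴ − T₂⁴ = 4.72×10^10 − 5.34×10^8 = 4.66×10^10 K⁴.
q = 5.67×10⁻⁸ × 4.66×10^10 / 2.651 = 997 W/m².
Q = q·A = 997 × 3.0 = 2990 W.

Q ≈ 2990 W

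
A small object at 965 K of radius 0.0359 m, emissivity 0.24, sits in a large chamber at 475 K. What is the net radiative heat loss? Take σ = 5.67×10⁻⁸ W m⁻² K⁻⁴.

A = 4πr² = 4π × (0.0359)² = 0.0162 m².
Q = εσA(T⁴ − T_s⁴). T⁴ − T_s⁴ = (965)⁴ − (475)⁴ = 8.67×10^11 − 5.09×10^10 = 8.16×10^11 K⁴.
Q = 0.24 × 5.67×10⁻⁸ × 0.0162 × 8.16×10^11 = 180 W.

Q ≈ 180 W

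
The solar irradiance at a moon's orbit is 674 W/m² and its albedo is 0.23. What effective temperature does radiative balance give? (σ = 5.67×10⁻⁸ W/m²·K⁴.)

T ≈ 219 K

Power absorbed = (1−a)S·πR²; power emitted = 4πR²σT⁴. Equating and cancelling πR²:
T = ((1−a)S / 4σ)^(1/4) = (519 / (4 × 5.67×10⁻⁸))^(1/4) = (2.29×10^9)^(1/4).
T = 219 K.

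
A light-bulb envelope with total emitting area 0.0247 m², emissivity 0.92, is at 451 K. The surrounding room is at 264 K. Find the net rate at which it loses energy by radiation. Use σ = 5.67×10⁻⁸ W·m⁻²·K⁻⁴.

Q ≈ 47.0 W

Q = εσA(T⁴ − T_s⁴). T⁴ − T_s⁴ = (451)⁴ − (264)⁴ = 4.14×10^10 − 4.86×10^9 = 3.65×10^10 K⁴.
Q = 0.92 × 5.67×10⁻⁸ × 0.0247 × 3.65×10^10 = 47.0 W.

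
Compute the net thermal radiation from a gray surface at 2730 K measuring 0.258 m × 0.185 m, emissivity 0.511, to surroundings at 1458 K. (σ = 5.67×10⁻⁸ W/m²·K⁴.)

Q ≈ 70600 W

A = 0.258 × 0.185 = 0.0477 m².
Q = εσA(T⁴ − T_s⁴). T⁴ − T_s⁴ = (2730)⁴ − (1458)⁴ = 5.55×10^13 − 4.52×10^12 = 5.10×10^13 K⁴.
Q = 0.511 × 5.67×10⁻⁸ × 0.0477 × 5.10×10^13 = 70600 W.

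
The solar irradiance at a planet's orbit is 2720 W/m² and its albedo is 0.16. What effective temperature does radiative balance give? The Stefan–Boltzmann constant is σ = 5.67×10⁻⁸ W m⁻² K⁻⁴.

Power absorbed = (1−a)S·πR²; power emitted = 4πR²σT⁴. Equating and cancelling πR²:
T = ((1−a)S / 4σ)^(1/4) = (2280 / (4 × 5.67×10⁻⁸))^(1/4) = (1.01×10^10)^(1/4).
T = 317 K.

T ≈ 317 K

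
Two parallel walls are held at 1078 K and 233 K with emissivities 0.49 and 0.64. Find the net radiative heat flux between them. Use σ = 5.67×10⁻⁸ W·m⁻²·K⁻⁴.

q ≈ 29300 W/m²

For two large parallel gray plates, q = σ(T₁⁴ − T₂⁴) / (1/ε₁ + 1/ε₂ − 1).
1/ε₁ + 1/ε₂ − 1 = 1/0.49 + 1/0.64 − 1 = 2.603.
T₁⁴ − T₂⁴ = 1.35×10^12 − 2.95×10^9 = 1.35×10^12 K⁴.
q = 5.67×10⁻⁸ × 1.35×10^12 / 2.603 = 29300 W/m².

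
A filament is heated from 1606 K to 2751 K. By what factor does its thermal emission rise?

ratio ≈ 8.61

P ∝ T⁴, so the ratio is (2751/1606)⁴ = (1.713)⁴ = 8.61.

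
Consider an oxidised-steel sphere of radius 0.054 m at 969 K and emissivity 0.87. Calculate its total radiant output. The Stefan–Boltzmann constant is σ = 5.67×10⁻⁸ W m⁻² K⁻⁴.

P ≈ 1590 W

A = 4πr² = 4π × (0.054)² = 0.0366 m².
Stefan–Boltzmann: P = εσAT⁴ = 0.87 × 5.67×10⁻⁸ × 0.0366 × (969)⁴ = 0.87 × 5.67×10⁻⁸ × 0.0366 × 8.82×10^11.
P = 1590 W.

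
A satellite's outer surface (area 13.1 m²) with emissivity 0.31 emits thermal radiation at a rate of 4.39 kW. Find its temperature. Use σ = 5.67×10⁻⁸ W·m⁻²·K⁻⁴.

From P = εσAT⁴, T = (P / εσA)^(1/4) = (4390 / (0.31 × 5.67×10⁻⁸ × 13.1))^(1/4).
T = (1.91×10^10)^(1/4) = 372 K.

T ≈ 372 K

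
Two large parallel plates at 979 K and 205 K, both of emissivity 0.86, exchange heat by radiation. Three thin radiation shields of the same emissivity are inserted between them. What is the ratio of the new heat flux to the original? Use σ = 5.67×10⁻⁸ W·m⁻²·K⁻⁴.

With N identical shields there are N+1 = 4 gaps in series, each with the same radiative resistance, so the flux falls to 1/(N+1) of its unshielded value.

ratio ≈ 0.250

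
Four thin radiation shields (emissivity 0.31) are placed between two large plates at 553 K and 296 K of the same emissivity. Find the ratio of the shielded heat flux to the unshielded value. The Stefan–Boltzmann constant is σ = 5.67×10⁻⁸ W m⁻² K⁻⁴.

With N identical shields there are N+1 = 5 gaps in series, each with the same radiative resistance, so the flux falls to 1/(N+1) of its unshielded value.

ratio ≈ 0.200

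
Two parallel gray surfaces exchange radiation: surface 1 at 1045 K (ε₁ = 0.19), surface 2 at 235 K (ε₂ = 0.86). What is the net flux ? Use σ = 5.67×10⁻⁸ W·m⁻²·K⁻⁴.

q ≈ 12400 W/m²

For two large parallel gray plates, q = σ(T₁⁴ − T₂⁴) / (1/ε₁ + 1/ε₂ − 1).
1/ε₁ + 1/ε₂ − 1 = 1/0.19 + 1/0.86 − 1 = 5.426.
T₁⁴ − T₂⁴ = 1.19×10^12 − 3.05×10^9 = 1.19×10^12 K⁴.
q = 5.67×10⁻⁸ × 1.19×10^12 / 5.426 = 12400 W/m².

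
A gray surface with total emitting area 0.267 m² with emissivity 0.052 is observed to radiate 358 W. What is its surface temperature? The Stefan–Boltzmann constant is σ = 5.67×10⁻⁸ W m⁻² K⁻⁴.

From P = εσAT⁴, T = (P / εσA)^(1/4) = (358 / (0.052 × 5.67×10⁻⁸ × 0.267))^(1/4).
T = (4.55×10^11)^(1/4) = 821 K.

T ≈ 821 K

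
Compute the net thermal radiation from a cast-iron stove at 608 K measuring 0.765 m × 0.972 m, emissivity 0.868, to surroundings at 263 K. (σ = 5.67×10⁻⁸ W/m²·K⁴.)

A = 0.765 × 0.972 = 0.744 m².
Q = εσA(T⁴ − T_s⁴). T⁴ − T_s⁴ = (608)⁴ − (263)⁴ = 1.37×10^11 − 4.78×10^9 = 1.32×10^11 K⁴.
Q = 0.868 × 5.67×10⁻⁸ × 0.744 × 1.32×10^11 = 4830 W.

Q ≈ 4830 W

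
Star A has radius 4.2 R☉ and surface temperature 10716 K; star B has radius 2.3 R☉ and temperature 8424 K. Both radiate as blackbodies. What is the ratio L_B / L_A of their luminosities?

L = 4πR²σT⁴ ∝ R²T⁴, so L_B/L_A = (2.3/4.2)² × (8424/10716)⁴ = 0.300 × 0.382 = 0.115.

L_B/L_A ≈ 0.115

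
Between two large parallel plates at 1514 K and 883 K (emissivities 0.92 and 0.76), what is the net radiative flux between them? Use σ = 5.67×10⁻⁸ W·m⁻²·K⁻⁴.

For two large parallel gray plates, q = σ(T₁⁴ − T₂⁴) / (1/ε₁ + 1/ε₂ − 1).
1/ε₁ + 1/ε₂ − 1 = 1/0.92 + 1/0.76 − 1 = 1.403.
T₁⁴ − T₂⁴ = 5.25×10^12 − 6.08×10^11 = 4.65×10^12 K⁴.
q = 5.67×10⁻⁸ × 4.65×10^12 / 1.403 = 1.88×10^5 W/m².

q ≈ 1.88×10^5 W/m²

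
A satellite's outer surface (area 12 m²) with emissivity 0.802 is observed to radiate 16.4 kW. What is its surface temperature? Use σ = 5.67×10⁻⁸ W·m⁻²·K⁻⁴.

T ≈ 416 K

From P = εσAT⁴, T = (P / εσA)^(1/4) = (16400 / (0.802 × 5.67×10⁻⁸ × 12.0))^(1/4).
T = (3.01×10^10)^(1/4) = 416 K.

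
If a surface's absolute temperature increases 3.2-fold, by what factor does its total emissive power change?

P ∝ T⁴, so the power scales as (3.2)⁴ = 105.

factor ≈ 105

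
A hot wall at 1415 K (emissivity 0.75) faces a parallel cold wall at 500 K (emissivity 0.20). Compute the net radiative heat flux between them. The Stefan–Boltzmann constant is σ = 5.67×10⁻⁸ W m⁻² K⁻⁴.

q ≈ 42000 W/m²

For two large parallel gray plates, q = σ(T₁⁴ − T₂⁴) / (1/ε₁ + 1/ε₂ − 1).
1/ε₁ + 1/ε₂ − 1 = 1/0.75 + 1/0.20 − 1 = 5.333.
T₁⁴ − T₂⁴ = 4.01×10^12 − 6.25×10^10 = 3.95×10^12 K⁴.
q = 5.67×10⁻⁸ × 3.95×10^12 / 5.333 = 42000 W/m².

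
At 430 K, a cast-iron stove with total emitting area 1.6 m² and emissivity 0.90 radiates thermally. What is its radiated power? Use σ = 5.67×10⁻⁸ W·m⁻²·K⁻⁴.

Stefan–Boltzmann: P = εσAT⁴ = 0.90 × 5.67×10⁻⁸ × 1.60 × (430)⁴ = 0.90 × 5.67×10⁻⁸ × 1.60 × 3.42×10^10.
P = 2790 W.

P ≈ 2790 W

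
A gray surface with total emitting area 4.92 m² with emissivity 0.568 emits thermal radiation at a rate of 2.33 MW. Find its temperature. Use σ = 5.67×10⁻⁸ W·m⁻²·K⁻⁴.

T ≈ 1960 K

From P = εσAT⁴, T = (P / εσA)^(1/4) = (2.33×10^6 / (0.568 × 5.67×10⁻⁸ × 4.92))^(1/4).
T = (1.47×10^13)^(1/4) = 1960 K.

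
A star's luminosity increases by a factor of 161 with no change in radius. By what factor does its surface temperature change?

P ∝ T⁴ ⇒ T ∝ P^(1/4), so T scales by (161)^(1/4) = 3.56.

factor ≈ 3.56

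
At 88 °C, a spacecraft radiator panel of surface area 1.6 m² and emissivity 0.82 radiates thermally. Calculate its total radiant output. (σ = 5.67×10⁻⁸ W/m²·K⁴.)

88 °C = 361 K.
P = εσAT⁴ = 0.82 × 5.67×10⁻⁸ × 1.60 × (361)⁴ = 0.82 × 5.67×10⁻⁸ × 1.60 × 1.70×10^10.
P = 1260 W.

P ≈ 1260 W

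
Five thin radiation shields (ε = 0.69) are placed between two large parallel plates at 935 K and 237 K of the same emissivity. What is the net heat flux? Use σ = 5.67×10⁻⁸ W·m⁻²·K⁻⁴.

q ≈ 3790 W/m²

Each of the 6 gaps contributes resistance (2/ε − 1) = 2/0.69 − 1 = 1.899; total = 11.39.
q = σ(T₁⁴ − T₂⁴) / 11.39 = 5.67×10⁻⁸ × 7.61×10^11 / 11.39 = 3790 W/m².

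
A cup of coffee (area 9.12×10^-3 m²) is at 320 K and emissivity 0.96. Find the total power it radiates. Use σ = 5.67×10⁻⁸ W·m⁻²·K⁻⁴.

P = εσAT⁴ = 0.96 × 5.67×10⁻⁸ × 9.12×10^-3 × (320)⁴ = 0.96 × 5.67×10⁻⁸ × 9.12×10^-3 × 1.05×10^10.
P = 5.21 W.

P ≈ 5.21 W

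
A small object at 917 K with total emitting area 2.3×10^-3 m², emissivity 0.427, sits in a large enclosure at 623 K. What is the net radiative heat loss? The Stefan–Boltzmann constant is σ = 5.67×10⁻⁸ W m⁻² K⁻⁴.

Q ≈ 31.0 W

Q = εσA(T⁴ − T_s⁴). T⁴ − T_s⁴ = (917)⁴ − (623)⁴ = 7.07×10^11 − 1.51×10^11 = 5.56×10^11 K⁴.
Q = 0.427 × 5.67×10⁻⁸ × 2.30×10^-3 × 5.56×10^11 = 31.0 W.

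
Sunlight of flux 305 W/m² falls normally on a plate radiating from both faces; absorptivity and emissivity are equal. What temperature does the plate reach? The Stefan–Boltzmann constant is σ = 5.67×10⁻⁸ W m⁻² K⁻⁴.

Absorbed flux αS = emitted flux 2εσT⁴ per unit area; with α = ε this gives T = (S/2σ)^(1/4).
T = (305 / (2 × 5.67×10⁻⁸))^(1/4) = (2.69×10^9)^(1/4).
T = 228 K.

T ≈ 228 K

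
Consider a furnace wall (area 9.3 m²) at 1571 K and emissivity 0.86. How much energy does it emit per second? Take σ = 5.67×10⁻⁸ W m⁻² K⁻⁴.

P ≈ 2.76×10^6 W

Stefan–Boltzmann: P = εσAT⁴ = 0.86 × 5.67×10⁻⁸ × 9.30 × (1571)⁴ = 0.86 × 5.67×10⁻⁸ × 9.30 × 6.09×10^12.
P = 2.76×10^6 W.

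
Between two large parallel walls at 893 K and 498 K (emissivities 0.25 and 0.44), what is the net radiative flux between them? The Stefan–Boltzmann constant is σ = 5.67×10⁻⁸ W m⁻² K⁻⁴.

For two large parallel gray plates, q = σ(T₁⁴ − T₂⁴) / (1/ε₁ + 1/ε₂ − 1).
1/ε₁ + 1/ε₂ − 1 = 1/0.25 + 1/0.44 − 1 = 5.273.
T₁⁴ − T₂⁴ = 6.36×10^11 − 6.15×10^10 = 5.74×10^11 K⁴.
q = 5.67×10⁻⁸ × 5.74×10^11 / 5.273 = 6180 W/m².

q ≈ 6180 W/m²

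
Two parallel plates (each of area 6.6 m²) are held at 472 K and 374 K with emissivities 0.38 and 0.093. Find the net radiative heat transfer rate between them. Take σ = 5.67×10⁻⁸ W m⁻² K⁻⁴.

Q ≈ 909 W

For two large parallel gray plates, q = σ(T₁⁴ − T₂⁴) / (1/ε₁ + 1/ε₂ − 1).
1/ε₁ + 1/ε₂ − 1 = 1/0.38 + 1/0.093 − 1 = 12.38.
T₁⁴ − T₂⁴ = 4.96×10^10 − 1.96×10^10 = 3.01×10^10 K⁴.
q = 5.67×10⁻⁸ × 3.01×10^10 / 12.38 = 138 W/m².
Q = q·A = 138 × 6.6 = 909 W.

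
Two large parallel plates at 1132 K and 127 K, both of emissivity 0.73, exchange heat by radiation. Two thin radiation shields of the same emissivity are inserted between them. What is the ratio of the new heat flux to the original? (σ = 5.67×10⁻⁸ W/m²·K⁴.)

With N identical shields there are N+1 = 3 gaps in series, each with the same radiative resistance, so the flux falls to 1/(N+1) of its unshielded value.

ratio ≈ 0.333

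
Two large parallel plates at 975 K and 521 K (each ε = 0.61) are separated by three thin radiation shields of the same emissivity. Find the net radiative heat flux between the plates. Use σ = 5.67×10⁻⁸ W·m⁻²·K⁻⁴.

q ≈ 5160 W/m²

Each of the 4 gaps contributes resistance (2/ε − 1) = 2/0.61 − 1 = 2.279; total = 9.115.
q = σ(T₁⁴ − T₂⁴) / 9.115 = 5.67×10⁻⁸ × 8.30×10^11 / 9.115 = 5160 W/m².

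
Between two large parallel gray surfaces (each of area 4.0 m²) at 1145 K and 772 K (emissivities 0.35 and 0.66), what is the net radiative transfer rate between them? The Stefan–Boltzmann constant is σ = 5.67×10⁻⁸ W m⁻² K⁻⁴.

Q ≈ 91700 W

For two large parallel gray plates, q = σ(T₁⁴ − T₂⁴) / (1/ε₁ + 1/ε₂ − 1).
1/ε₁ + 1/ε₂ − 1 = 1/0.35 + 1/0.66 − 1 = 3.372.
T₁⁴ − T₂⁴ = 1.72×10^12 − 3.55×10^11 = 1.36×10^12 K⁴.
q = 5.67×10⁻⁸ × 1.36×10^12 / 3.372 = 22900 W/m².
Q = q·A = 22900 × 4.0 = 91700 W.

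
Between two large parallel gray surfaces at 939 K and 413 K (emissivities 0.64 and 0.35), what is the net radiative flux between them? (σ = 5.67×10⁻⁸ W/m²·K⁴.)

For two large parallel gray plates, q = σ(T₁⁴ − T₂⁴) / (1/ε₁ + 1/ε₂ − 1).
1/ε₁ + 1/ε₂ − 1 = 1/0.64 + 1/0.35 − 1 = 3.420.
T₁⁴ − T₂⁴ = 7.77×10^11 − 2.91×10^10 = 7.48×10^11 K⁴.
q = 5.67×10⁻⁸ × 7.48×10^11 / 3.420 = 12400 W/m².

q ≈ 12400 W/m²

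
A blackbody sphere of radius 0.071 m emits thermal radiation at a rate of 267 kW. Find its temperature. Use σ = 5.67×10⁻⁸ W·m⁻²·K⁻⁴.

A = 4πr² = 4π × (0.071)² = 0.0633 m².
From P = σAT⁴, T = (P / σA)^(1/4) = (2.67×10^5 / (5.67×10⁻⁸ × 0.0633))^(1/4).
T = (7.43×10^13)^(1/4) = 2940 K.

T ≈ 2940 K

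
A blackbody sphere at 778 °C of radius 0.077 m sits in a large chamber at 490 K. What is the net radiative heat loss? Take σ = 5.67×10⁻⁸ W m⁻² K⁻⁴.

A = 4πr² = 4π × (0.077)² = 0.0745 m².
Convert: 778 °C = 1051 K.
Q = σA(T⁴ − T_s⁴). T⁴ − T_s⁴ = (1051)⁴ − (490)⁴ = 1.22×10^12 − 5.76×10^10 = 1.16×10^12 K⁴.
Q = 5.67×10⁻⁸ × 0.0745 × 1.16×10^12 = 4910 W.

Q ≈ 4910 W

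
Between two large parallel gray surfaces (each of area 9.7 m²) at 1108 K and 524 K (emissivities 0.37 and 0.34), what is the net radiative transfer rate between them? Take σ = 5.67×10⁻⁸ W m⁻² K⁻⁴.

Q ≈ 1.70×10^5 W

For two large parallel gray plates, q = σ(T₁⁴ − T₂⁴) / (1/ε₁ + 1/ε₂ − 1).
1/ε₁ + 1/ε₂ − 1 = 1/0.37 + 1/0.34 − 1 = 4.644.
T₁⁴ − T₂⁴ = 1.51×10^12 − 7.54×10^10 = 1.43×10^12 K⁴.
q = 5.67×10⁻⁸ × 1.43×10^12 / 4.644 = 17500 W/m².
Q = q·A = 17500 × 9.7 = 1.70×10^5 W.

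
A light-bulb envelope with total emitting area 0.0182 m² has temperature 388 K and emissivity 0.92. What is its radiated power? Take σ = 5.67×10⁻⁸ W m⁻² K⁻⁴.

P ≈ 21.5 W

Stefan–Boltzmann: P = εσAT⁴ = 0.92 × 5.67×10⁻⁸ × 0.0182 × (388)⁴ = 0.92 × 5.67×10⁻⁸ × 0.0182 × 2.27×10^10.
P = 21.5 W.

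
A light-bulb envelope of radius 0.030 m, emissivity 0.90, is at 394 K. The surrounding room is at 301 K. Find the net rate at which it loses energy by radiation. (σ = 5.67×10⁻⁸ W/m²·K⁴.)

Q ≈ 9.17 W

A = 4πr² = 4π × (0.030)² = 0.0113 m².
Q = εσA(T⁴ − T_s⁴). T⁴ − T_s⁴ = (394)⁴ − (301)⁴ = 2.41×10^10 − 8.21×10^9 = 1.59×10^10 K⁴.
Q = 0.90 × 5.67×10⁻⁸ × 0.0113 × 1.59×10^10 = 9.17 W.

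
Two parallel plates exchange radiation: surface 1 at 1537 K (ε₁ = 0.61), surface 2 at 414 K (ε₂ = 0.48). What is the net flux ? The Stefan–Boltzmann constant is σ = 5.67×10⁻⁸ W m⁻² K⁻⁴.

For two large parallel gray plates, q = σ(T₁⁴ − T₂⁴) / (1/ε₁ + 1/ε₂ − 1).
1/ε₁ + 1/ε₂ − 1 = 1/0.61 + 1/0.48 − 1 = 2.723.
T₁⁴ − T₂⁴ = 5.58×10^12 − 2.94×10^10 = 5.55×10^12 K⁴.
q = 5.67×10⁻⁸ × 5.55×10^12 / 2.723 = 1.16×10^5 W/m².

q ≈ 1.16×10^5 W/m²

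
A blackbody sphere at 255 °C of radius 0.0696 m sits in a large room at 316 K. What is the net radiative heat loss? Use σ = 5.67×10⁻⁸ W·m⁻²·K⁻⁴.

Q ≈ 234 W

A = 4πr² = 4π × (0.0696)² = 0.0609 m².
Convert: 255 °C = 528 K.
Q = σA(T⁴ − T_s⁴). T⁴ − T_s⁴ = (528)⁴ − (316)⁴ = 7.77×10^10 − 9.97×10^9 = 6.77×10^10 K⁴.
Q = 5.67×10⁻⁸ × 0.0609 × 6.77×10^10 = 234 W.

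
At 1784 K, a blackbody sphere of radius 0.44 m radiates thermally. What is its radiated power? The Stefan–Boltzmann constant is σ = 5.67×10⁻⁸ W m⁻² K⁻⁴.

A = 4πr² = 4π × (0.44)² = 2.43 m².
P = σAT⁴ = 5.67×10⁻⁸ × 2.43 × (1784)⁴ = 5.67×10⁻⁸ × 2.43 × 1.01×10^13.
P = 1.40×10^6 W.

P ≈ 1.40×10^6 W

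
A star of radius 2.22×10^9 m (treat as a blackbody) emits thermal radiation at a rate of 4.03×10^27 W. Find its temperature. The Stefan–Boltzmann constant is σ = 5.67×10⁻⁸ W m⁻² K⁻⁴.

A = 4πr² = 4π × (2.22×10^9)² = 6.19×10^19 m².
From P = σAT⁴, T = (P / σA)^(1/4) = (4.03×10^27 / (5.67×10⁻⁸ × 6.19×10^19))^(1/4).
T = (1.15×10^15)^(1/4) = 5820 K.

T ≈ 5820 K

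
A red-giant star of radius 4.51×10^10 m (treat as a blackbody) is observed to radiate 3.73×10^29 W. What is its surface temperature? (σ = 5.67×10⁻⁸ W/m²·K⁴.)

A = 4πr² = 4π × (4.51×10^10)² = 2.56×10^22 m².
From P = σAT⁴, T = (P / σA)^(1/4) = (3.73×10^29 / (5.67×10⁻⁸ × 2.56×10^22))^(1/4).
T = (2.57×10^14)^(1/4) = 4010 K.

T ≈ 4010 K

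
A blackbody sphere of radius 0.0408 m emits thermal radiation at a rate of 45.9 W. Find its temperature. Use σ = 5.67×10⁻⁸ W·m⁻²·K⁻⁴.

A = 4πr² = 4π × (0.0408)² = 0.0209 m².
From P = σAT⁴, T = (P / σA)^(1/4) = (45.9 / (5.67×10⁻⁸ × 0.0209))^(1/4).
T = (3.87×10^10)^(1/4) = 444 K.

T ≈ 444 K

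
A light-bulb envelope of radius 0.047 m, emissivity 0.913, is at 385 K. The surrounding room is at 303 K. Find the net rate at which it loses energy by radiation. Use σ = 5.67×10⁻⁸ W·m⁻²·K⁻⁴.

A = 4πr² = 4π × (0.047)² = 0.0278 m².
Q = εσA(T⁴ − T_s⁴). T⁴ − T_s⁴ = (385)⁴ − (303)⁴ = 2.20×10^10 − 8.43×10^9 = 1.35×10^10 K⁴.
Q = 0.913 × 5.67×10⁻⁸ × 0.0278 × 1.35×10^10 = 19.5 W.

Q ≈ 19.5 W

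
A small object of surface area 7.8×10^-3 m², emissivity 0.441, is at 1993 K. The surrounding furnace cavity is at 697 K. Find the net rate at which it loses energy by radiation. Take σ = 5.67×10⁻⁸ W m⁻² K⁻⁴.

Q = εσA(T⁴ − T_s⁴). T⁴ − T_s⁴ = (1993)⁴ − (697)⁴ = 1.58×10^13 − 2.36×10^11 = 1.55×10^13 K⁴.
Q = 0.441 × 5.67×10⁻⁸ × 7.80×10^-3 × 1.55×10^13 = 3030 W.

Q ≈ 3030 W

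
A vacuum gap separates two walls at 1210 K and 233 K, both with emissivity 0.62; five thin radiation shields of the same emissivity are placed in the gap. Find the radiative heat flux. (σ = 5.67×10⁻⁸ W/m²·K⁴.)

q ≈ 9090 W/m²

Each of the 6 gaps contributes resistance (2/ε − 1) = 2/0.62 − 1 = 2.226; total = 13.35.
q = σ(T₁⁴ − T₂⁴) / 13.35 = 5.67×10⁻⁸ × 2.14×10^12 / 13.35 = 9090 W/m².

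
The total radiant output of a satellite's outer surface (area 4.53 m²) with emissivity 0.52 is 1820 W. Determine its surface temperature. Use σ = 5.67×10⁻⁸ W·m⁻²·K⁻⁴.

T ≈ 342 K

From P = εσAT⁴, T = (P / εσA)^(1/4) = (1820 / (0.52 × 5.67×10⁻⁸ × 4.53))^(1/4).
T = (1.36×10^10)^(1/4) = 342 K.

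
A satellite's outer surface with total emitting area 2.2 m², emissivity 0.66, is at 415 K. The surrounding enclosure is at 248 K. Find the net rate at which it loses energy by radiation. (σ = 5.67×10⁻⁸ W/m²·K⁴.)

Q = εσA(T⁴ − T_s⁴). T⁴ − T_s⁴ = (415)⁴ − (248)⁴ = 2.97×10^10 − 3.78×10^9 = 2.59×10^10 K⁴.
Q = 0.66 × 5.67×10⁻⁸ × 2.20 × 2.59×10^10 = 2130 W.

Q ≈ 2130 W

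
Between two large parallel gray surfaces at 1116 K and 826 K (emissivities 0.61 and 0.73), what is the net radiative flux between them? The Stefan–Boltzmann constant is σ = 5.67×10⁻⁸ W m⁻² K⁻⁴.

q ≈ 30600 W/m²

For two large parallel gray plates, q = σ(T₁⁴ − T₂⁴) / (1/ε₁ + 1/ε₂ − 1).
1/ε₁ + 1/ε₂ − 1 = 1/0.61 + 1/0.73 − 1 = 2.009.
T₁⁴ − T₂⁴ = 1.55×10^12 − 4.66×10^11 = 1.09×10^12 K⁴.
q = 5.67×10⁻⁸ × 1.09×10^12 / 2.009 = 30600 W/m².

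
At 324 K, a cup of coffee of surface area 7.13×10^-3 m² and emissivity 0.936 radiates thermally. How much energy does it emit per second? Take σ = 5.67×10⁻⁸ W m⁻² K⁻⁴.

P ≈ 4.17 W

Stefan–Boltzmann: P = εσAT⁴ = 0.936 × 5.67×10⁻⁸ × 7.13×10^-3 × (324)⁴ = 0.936 × 5.67×10⁻⁸ × 7.13×10^-3 × 1.10×10^10.
P = 4.17 W.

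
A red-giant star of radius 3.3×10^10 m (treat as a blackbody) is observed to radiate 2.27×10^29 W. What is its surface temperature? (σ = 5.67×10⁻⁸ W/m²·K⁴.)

T ≈ 4140 K

A = 4πr² = 4π × (3.3×10^10)² = 1.37×10^22 m².
From P = σAT⁴, T = (P / σA)^(1/4) = (2.27×10^29 / (5.67×10⁻⁸ × 1.37×10^22))^(1/4).
T = (2.93×10^14)^(1/4) = 4140 K.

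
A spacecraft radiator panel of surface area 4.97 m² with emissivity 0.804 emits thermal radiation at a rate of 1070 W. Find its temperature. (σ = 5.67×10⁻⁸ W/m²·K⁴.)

From P = εσAT⁴, T = (P / εσA)^(1/4) = (1070 / (0.804 × 5.67×10⁻⁸ × 4.97))^(1/4).
T = (4.72×10^9)^(1/4) = 262 K.

T ≈ 262 K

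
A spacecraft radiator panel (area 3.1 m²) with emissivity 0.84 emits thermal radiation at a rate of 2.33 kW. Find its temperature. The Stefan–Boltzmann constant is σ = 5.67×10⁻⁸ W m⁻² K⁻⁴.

From P = εσAT⁴, T = (P / εσA)^(1/4) = (2330 / (0.84 × 5.67×10⁻⁸ × 3.10))^(1/4).
T = (1.58×10^10)^(1/4) = 354 K.

T ≈ 354 K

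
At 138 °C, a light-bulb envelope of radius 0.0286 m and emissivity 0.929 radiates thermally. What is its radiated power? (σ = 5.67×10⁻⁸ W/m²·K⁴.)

P ≈ 15.4 W

A = 4πr² = 4π × (0.0286)² = 0.0103 m².
138 °C = 411 K.
P = εσAT⁴ = 0.929 × 5.67×10⁻⁸ × 0.0103 × (411)⁴ = 0.929 × 5.67×10⁻⁸ × 0.0103 × 2.85×10^10.
P = 15.4 W.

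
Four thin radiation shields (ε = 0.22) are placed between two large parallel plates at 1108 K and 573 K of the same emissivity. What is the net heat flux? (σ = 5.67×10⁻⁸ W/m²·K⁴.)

q ≈ 1960 W/m²

Each of the 5 gaps contributes resistance (2/ε − 1) = 2/0.22 − 1 = 8.091; total = 40.45.
q = σ(T₁⁴ − T₂⁴) / 40.45 = 5.67×10⁻⁸ × 1.40×10^12 / 40.45 = 1960 W/m².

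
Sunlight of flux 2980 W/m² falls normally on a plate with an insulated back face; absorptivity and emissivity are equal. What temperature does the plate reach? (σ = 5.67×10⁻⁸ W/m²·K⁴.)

T ≈ 479 K

Absorbed flux αS = emitted flux εσT⁴ (one radiating face); with α = ε, T = (S/σ)^(1/4).
T = (2980 / 5.67×10⁻⁸)^(1/4) = (5.26×10^10)^(1/4).
T = 479 K.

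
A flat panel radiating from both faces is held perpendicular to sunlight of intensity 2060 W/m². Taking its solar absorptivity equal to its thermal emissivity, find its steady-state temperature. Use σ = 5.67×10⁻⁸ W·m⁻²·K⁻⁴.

Absorbed flux αS = emitted flux 2εσT⁴ per unit area; with α = ε this gives T = (S/2σ)^(1/4).
T = (2060 / (2 × 5.67×10⁻⁸))^(1/4) = (1.82×10^10)^(1/4).
T = 367 K.

T ≈ 367 K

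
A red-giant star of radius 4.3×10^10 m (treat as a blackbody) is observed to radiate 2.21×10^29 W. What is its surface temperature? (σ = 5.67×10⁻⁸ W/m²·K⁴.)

T ≈ 3600 K

A = 4πr² = 4π × (4.3×10^10)² = 2.32×10^22 m².
From P = σAT⁴, T = (P / σA)^(1/4) = (2.21×10^29 / (5.67×10⁻⁸ × 2.32×10^22))^(1/4).
T = (1.68×10^14)^(1/4) = 3600 K.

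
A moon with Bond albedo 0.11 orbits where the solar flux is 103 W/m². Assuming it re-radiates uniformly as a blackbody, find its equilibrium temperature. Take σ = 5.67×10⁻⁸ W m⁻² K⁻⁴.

Power absorbed = (1−a)S·πR²; power emitted = 4πR²σT⁴. Equating and cancelling πR²:
T = ((1−a)S / 4σ)^(1/4) = (91.7 / (4 × 5.67×10⁻⁸))^(1/4) = (4.04×10^8)^(1/4).
T = 142 K.

T ≈ 142 K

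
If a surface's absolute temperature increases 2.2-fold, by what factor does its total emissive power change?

P ∝ T⁴, so the power scales as (2.2)⁴ = 23.4.

factor ≈ 23.4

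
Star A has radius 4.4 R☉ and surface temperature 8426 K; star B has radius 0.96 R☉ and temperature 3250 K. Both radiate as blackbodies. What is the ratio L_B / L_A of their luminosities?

L_B/L_A ≈ 1.05×10^-3

L = 4πR²σT⁴ ∝ R²T⁴, so L_B/L_A = (0.96/4.4)² × (3250/8426)⁴ = 0.0476 × 0.0221 = 1.05×10^-3.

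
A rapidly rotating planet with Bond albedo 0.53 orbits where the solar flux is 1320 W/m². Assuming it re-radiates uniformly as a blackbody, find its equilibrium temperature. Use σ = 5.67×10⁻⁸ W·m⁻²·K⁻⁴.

Power absorbed = (1−a)S·πR²; power emitted = 4πR²σT⁴. Equating and cancelling πR²:
T = ((1−a)S / 4σ)^(1/4) = (620 / (4 × 5.67×10⁻⁸))^(1/4) = (2.74×10^9)^(1/4).
T = 229 K.

T ≈ 229 K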